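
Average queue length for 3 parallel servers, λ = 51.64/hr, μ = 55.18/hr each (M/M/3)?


a = λ/μ = 0.9358; ρ = a/3 = 0.3119
P₀ = 0.388759
Lq = P₀·a^c·ρ / (c!·(1−ρ)²) = 0.388759·0.81962·0.3119/(6·0.47341)
= 0.03499

Final: 0.03499


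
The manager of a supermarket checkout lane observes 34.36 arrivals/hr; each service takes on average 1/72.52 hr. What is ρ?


ρ = λ/μ = 34.36/72.52 = 0.4738

Final: 0.4738


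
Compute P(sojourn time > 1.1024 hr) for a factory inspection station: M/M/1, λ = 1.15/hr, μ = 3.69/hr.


W ~ Exponential(μ−λ) for M/M/1.
μ − λ = 3.69 − 1.15 = 2.5400
P(W > t) = e^{−(μ−λ)t} = e^{−2.8001} = 0.060804

Final: 0.060804


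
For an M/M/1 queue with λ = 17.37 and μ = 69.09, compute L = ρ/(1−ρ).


ρ = λ/μ = 17.37/69.09 = 0.2514
L = ρ/(1−ρ) = 0.2514/(1 − 0.2514) = 0.2514/0.7486 = 0.3358

Final: 0.3358


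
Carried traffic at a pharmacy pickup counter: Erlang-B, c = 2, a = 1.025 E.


B(2,1.025) = 0.205980 (Erlang-B)
Carried load = a(1 − B) = 1.025·(1 − 0.205980) = 1.025·0.794020 = 0.8139 E

Final: 0.8139 Erlangs


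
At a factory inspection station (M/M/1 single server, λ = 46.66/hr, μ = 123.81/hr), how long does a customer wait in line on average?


ρ = 46.66/123.81 = 0.3769
Wq = ρ/(μ−λ) = 0.3769/(123.81 − 46.66) = 0.3769/77.15 = 0.004885 hr

Final: 0.004885 hr


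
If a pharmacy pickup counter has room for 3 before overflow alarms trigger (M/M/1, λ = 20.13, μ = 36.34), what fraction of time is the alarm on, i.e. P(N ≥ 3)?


ρ = 20.13/36.34 = 0.5539
P(N ≥ n) = ρ^n = 0.5539^3 = 0.169972

Final: 0.169972


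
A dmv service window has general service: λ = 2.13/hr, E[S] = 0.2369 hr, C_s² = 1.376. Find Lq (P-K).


ρ = λ·E[S] = 2.13·0.2369 = 0.5046
Lq = ρ²(1+C_s²)/(2(1−ρ)) = 0.2546·(1+1.376)/(2·0.4954)
= 0.2546·2.3760/0.9908 = 0.61059

Final: 0.61059


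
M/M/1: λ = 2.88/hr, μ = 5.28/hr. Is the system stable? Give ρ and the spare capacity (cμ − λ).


Total capacity cμ = 1·5.28 = 5.28/hr
ρ = λ/(cμ) = 2.88/5.28 = 0.5455
Stable ⇔ ρ < 1: YES
Spare capacity = cμ − λ = 5.28 − 2.88 = 2.40/hr

Final: ρ = 0.5455; stable; margin = 2.40/hr


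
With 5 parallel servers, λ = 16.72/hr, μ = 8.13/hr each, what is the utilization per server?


ρ = λ/(cμ) = 16.72/(5·8.13) = 16.72/40.65 = 0.4113

Final: 0.4113


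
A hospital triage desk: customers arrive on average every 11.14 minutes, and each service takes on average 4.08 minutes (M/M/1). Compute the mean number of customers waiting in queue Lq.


λ = 60/11.14 = 5.3860 /hr
μ = 60/4.08 = 14.7059 /hr
ρ = λ/μ = 5.3860/14.7059 = 0.3662
Lq = ρ²/(1−ρ) = 0.1341/0.6338 = 0.2117

Final: 0.2117


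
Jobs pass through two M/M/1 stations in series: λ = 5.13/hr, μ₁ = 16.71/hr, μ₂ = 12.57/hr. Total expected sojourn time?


Each node sees arrival rate λ = 5.13/hr (tandem ⇒ throughput preserved).
W₁ = 1/(μ₁−λ) = 1/(16.71−5.13) = 0.08636 hr
W₂ = 1/(μ₂−λ) = 1/(12.57−5.13) = 0.13441 hr
W_total = W₁ + W₂ = 0.08636 + 0.13441 = 0.22076 hr

Final: 0.22076 hr


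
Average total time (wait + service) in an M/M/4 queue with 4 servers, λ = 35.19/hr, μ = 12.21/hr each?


a = 2.8821; ρ = 0.7205; P₀ = 0.044821
Lq = P₀·a^c·ρ/(c!(1−ρ)²) = 1.18854
Wq = Lq/λ = 1.18854/35.19 = 0.03377 hr
W = Wq + 1/μ = 0.03377 + 0.08190 = 0.11567 hr

Final: 0.11567 hr


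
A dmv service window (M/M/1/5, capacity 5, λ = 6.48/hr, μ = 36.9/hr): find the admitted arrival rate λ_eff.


ρ = 0.1756; P_K = (1−ρ)ρ^5/(1−ρ^6) = 0.0001377
λ_eff = λ(1 − P_K) = 6.48·(1 − 0.0001377) = 6.48·0.999862 = 6.4791 /hr

Final: 6.4791 /hr


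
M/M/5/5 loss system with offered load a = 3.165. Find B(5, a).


B(c,a) = (a^c/c!) / Σ_{k=0}^{c} a^k/k!
a^5/5! = 2.646594
Σ terms (k=0..5): 1.00000 + 3.16500 + 5.00861 + 5.28409 + 4.18103 + 2.64659 = 21.285326
B = 2.646594/21.285326 = 0.124339

Final: 0.124339


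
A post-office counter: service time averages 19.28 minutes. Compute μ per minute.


μ = 1/(service time) in consistent units.
1 minute = 1 min, so μ = 1/19.28 = 0.05187 per minute

Final: 0.05187 /min


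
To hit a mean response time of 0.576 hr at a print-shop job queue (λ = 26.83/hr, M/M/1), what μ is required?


W = 1/(μ−λ) ⇒ μ − λ = 1/W = 1/0.576 = 1.7361
μ = λ + 1/W = 26.83 + 1.7361 = 28.5661 per hr

Final: 28.5661 /hr


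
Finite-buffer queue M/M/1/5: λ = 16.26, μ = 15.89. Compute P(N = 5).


ρ = λ/μ = 16.26/15.89 = 1.0233
P_K = (1−ρ)ρ^K/(1−ρ^(K+1)) = (-0.02329·1.121975)/(1 − 1.148100)
= -0.026125/-0.148100 = 0.176403

Final: 0.176403


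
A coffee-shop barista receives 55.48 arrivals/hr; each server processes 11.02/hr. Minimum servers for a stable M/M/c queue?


Stability requires cμ > λ ⇔ c > λ/μ.
λ/μ = 55.48/11.02 = 5.0345
Minimum integer c = ⌊5.0345⌋ + 1 = 6
Check: 6·11.02 = 66.12 > 55.48, while 5·11.02 = 55.10 ≤ 55.48

Final: 6 servers


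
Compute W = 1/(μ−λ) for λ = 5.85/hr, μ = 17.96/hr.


W = 1/(μ−λ) = 1/(17.96 − 5.85) = 1/12.11 = 0.08258 hr

Final: 0.08258 hr


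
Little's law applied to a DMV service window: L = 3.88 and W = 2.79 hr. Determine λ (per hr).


λ = L/W = 3.88/2.79 = 1.3907 /hr

Final: 1.3907 /hr


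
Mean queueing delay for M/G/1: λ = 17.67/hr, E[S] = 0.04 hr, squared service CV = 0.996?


ρ = λ·E[S] = 17.67·0.04 = 0.7068
E[S²] = E[S]²(1+C_s²) = 0.04²·(1+0.996) = 0.003194
Wq = λ·E[S²]/(2(1−ρ)) = 17.67·0.003194/(2·0.2932) = 0.09623 hr

Final: 0.09623 hr


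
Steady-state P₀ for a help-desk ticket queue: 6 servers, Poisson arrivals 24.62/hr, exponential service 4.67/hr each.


a = λ/μ = 24.62/4.67 = 5.2719; ρ = a/c = 0.8787
Σ_{k=0}^{5} a^k/k! (terms k=0..5) = 1.00000 + 5.27195 + 13.89672 + 24.42093 + 32.18648 + 33.93709 = 110.71317
Tail: a^6/(6!(1−ρ)) = 21469.75103/(720·0.1213) = 245.74445
P₀ = 1/(110.71317 + 245.74445) = 1/356.45762 = 0.002805

Final: 0.002805


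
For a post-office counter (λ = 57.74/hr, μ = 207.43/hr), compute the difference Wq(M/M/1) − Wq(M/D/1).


ρ = 57.74/207.43 = 0.2784
Wq(M/M/1) = ρ/(μ−λ) = 0.2784/149.69 = 0.001860 hr
Wq(M/D/1) = ρ/(2(μ−λ)) = 0.0009298 hr
Savings = 0.001860 − 0.0009298 = 0.0009298 hr

Final: 0.0009298 hr


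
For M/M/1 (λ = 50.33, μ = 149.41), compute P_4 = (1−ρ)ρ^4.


ρ = 50.33/149.41 = 0.3369
P_n = (1−ρ)·ρ^n = (1 − 0.3369)·0.3369^4 = 0.6631·0.012876 = 0.008539

Final: 0.008539


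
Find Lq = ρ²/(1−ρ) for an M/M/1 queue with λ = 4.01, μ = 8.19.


ρ = 4.01/8.19 = 0.4896
Lq = ρ²/(1−ρ) = 0.2397/0.5104 = 0.4697

Final: 0.4697


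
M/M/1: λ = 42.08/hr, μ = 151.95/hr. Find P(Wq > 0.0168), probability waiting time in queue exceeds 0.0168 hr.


ρ = 42.08/151.95 = 0.2769
P(Wq > t) = ρ·e^{−(μ−λ)t} = 0.2769·e^{−1.8458}
= 0.2769·0.157896 = 0.043727

Final: 0.043727


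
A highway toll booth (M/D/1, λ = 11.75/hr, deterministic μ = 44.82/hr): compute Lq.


ρ = 11.75/44.82 = 0.2622
M/D/1: Lq = ρ²/(2(1−ρ)) = 0.06873/(2·0.7378) = 0.04657

Final: 0.04657


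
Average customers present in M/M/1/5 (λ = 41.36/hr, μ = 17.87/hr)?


ρ = 41.36/17.87 = 2.3145
L = ρ[1 − (K+1)ρ^K + Kρ^(K+1)] / [(1−ρ)(1−ρ^(K+1))]
Numerator: 2.3145·(1 − 6·66.417097 + 5·153.721943) = 858.925075
Denominator: (-1.3145)·(-152.721943) = 200.752011
L = 858.925075/200.752011 = 4.2785

Final: 4.2785


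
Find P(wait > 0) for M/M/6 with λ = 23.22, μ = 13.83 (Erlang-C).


a = λ/μ = 1.6790; ρ = a/6 = 0.2798
P₀ = 0.186474 (from M/M/c formula)
C(c,a) = [a^c/(c!(1−ρ))]·P₀ = [22.39960/(720·0.7202)]·0.186474
= 0.04320·0.186474 = 0.008055

Final: 0.008055


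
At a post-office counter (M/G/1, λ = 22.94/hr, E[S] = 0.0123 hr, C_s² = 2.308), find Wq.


ρ = λ·E[S] = 22.94·0.0123 = 0.2822
E[S²] = E[S]²(1+C_s²) = 0.0123²·(1+2.308) = 0.0005005
Wq = λ·E[S²]/(2(1−ρ)) = 22.94·0.0005005/(2·0.7178) = 0.007997 hr

Final: 0.007997 hr


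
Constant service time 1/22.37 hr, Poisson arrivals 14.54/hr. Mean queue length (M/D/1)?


ρ = 14.54/22.37 = 0.6500
M/D/1: Lq = ρ²/(2(1−ρ)) = 0.4225/(2·0.3500) = 0.60349

Final: 0.60349


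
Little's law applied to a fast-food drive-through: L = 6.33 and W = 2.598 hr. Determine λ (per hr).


λ = L/W = 6.33/2.598 = 2.4365 /hr

Final: 2.4365 /hr


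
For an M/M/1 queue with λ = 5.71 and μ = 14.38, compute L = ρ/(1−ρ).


ρ = λ/μ = 5.71/14.38 = 0.3971
L = ρ/(1−ρ) = 0.3971/(1 − 0.3971) = 0.3971/0.6029 = 0.6586

Final: 0.6586


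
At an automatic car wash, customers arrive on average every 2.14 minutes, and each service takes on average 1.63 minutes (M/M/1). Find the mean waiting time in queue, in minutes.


λ = 60/2.14 = 28.0374 /hr
μ = 60/1.63 = 36.8098 /hr
ρ = λ/μ = 28.0374/36.8098 = 0.7617
Wq = ρ/(μ−λ) = 0.7617/(36.8098−28.0374) = 0.08683 hr
In minutes: 0.08683·60 = 5.210 min

Final: 5.210 min


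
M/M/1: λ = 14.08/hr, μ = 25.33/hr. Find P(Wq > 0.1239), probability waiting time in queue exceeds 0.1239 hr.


ρ = 14.08/25.33 = 0.5559
P(Wq > t) = ρ·e^{−(μ−λ)t} = 0.5559·e^{−1.3939}
= 0.5559·0.248112 = 0.137916

Final: 0.137916


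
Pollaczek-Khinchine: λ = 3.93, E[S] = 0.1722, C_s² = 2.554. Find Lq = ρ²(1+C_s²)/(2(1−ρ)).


ρ = λ·E[S] = 3.93·0.1722 = 0.6767
Lq = ρ²(1+C_s²)/(2(1−ρ)) = 0.4580·(1+2.554)/(2·0.3233)
= 0.4580·3.5540/0.6465 = 2.51765

Final: 2.51765


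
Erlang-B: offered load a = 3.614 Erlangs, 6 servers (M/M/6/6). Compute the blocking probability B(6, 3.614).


B(c,a) = (a^c/c!) / Σ_{k=0}^{c} a^k/k!
a^6/6! = 3.094542
Σ terms (k=0..6): 1.00000 + 3.61400 + 6.53050 + 7.86707 + 7.10790 + 5.13759 + 3.09454 = 34.351605
B = 3.094542/34.351605 = 0.090084

Final: 0.090084


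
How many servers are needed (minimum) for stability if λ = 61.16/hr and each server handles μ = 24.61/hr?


Stability requires cμ > λ ⇔ c > λ/μ.
λ/μ = 61.16/24.61 = 2.4852
Minimum integer c = ⌊2.4852⌋ + 1 = 3
Check: 3·24.61 = 73.83 > 61.16, while 2·24.61 = 49.22 ≤ 61.16

Final: 3 servers


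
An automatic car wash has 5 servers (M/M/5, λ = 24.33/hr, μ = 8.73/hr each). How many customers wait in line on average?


a = λ/μ = 2.7869; ρ = a/5 = 0.5574
P₀ = 0.058972
Lq = P₀·a^c·ρ / (c!·(1−ρ)²) = 0.058972·168.12772·0.5574/(120·0.19591)
= 0.23508

Final: 0.23508


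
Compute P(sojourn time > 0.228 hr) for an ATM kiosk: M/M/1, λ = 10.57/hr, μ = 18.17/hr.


W ~ Exponential(μ−λ) for M/M/1.
μ − λ = 18.17 − 10.57 = 7.6000
P(W > t) = e^{−(μ−λ)t} = e^{−1.7328} = 0.176789

Final: 0.176789


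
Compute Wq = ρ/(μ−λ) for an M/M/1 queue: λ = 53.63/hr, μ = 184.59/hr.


ρ = 53.63/184.59 = 0.2905
Wq = ρ/(μ−λ) = 0.2905/(184.59 − 53.63) = 0.2905/130.96 = 0.002219 hr

Final: 0.002219 hr


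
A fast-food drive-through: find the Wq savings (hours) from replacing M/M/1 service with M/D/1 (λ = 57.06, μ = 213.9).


ρ = 57.06/213.9 = 0.2668
Wq(M/M/1) = ρ/(μ−λ) = 0.2668/156.84 = 0.001701 hr
Wq(M/D/1) = ρ/(2(μ−λ)) = 0.0008504 hr
Savings = 0.001701 − 0.0008504 = 0.0008504 hr

Final: 0.0008504 hr


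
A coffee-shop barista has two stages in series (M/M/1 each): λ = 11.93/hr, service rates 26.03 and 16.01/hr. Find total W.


Each node sees arrival rate λ = 11.93/hr (tandem ⇒ throughput preserved).
W₁ = 1/(μ₁−λ) = 1/(26.03−11.93) = 0.07092 hr
W₂ = 1/(μ₂−λ) = 1/(16.01−11.93) = 0.24510 hr
W_total = W₁ + W₂ = 0.07092 + 0.24510 = 0.31602 hr

Final: 0.31602 hr


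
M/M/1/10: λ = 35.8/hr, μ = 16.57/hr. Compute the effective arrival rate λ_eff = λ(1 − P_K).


ρ = 2.1605; P_K = (1−ρ)ρ^10/(1−ρ^11) = 0.537263
λ_eff = λ(1 − P_K) = 35.8·(1 − 0.537263) = 35.8·0.462737 = 16.5660 /hr

Final: 16.5660 /hr


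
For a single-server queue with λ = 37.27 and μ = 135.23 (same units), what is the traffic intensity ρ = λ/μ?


ρ = λ/μ = 37.27/135.23 = 0.2756

Final: 0.2756


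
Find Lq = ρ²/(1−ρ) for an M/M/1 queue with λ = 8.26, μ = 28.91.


ρ = 8.26/28.91 = 0.2857
Lq = ρ²/(1−ρ) = 0.08163/0.7143 = 0.1143

Final: 0.1143


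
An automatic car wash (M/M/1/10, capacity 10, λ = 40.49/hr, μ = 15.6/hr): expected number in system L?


ρ = 40.49/15.6 = 2.5955
L = ρ[1 − (K+1)ρ^K + Kρ^(K+1)] / [(1−ρ)(1−ρ^(K+1))]
Numerator: 2.5955·(1 − 11·13874.961417 + 10·36012.640243) = 538576.247353
Denominator: (-1.5955)·(-36011.640243) = 57457.033696
L = 538576.247353/57457.033696 = 9.3735

Final: 9.3735


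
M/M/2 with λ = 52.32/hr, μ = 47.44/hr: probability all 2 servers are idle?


a = λ/μ = 52.32/47.44 = 1.1029; ρ = a/c = 0.5514
Σ_{k=0}^{1} a^k/k! (terms k=0..1) = 1.00000 + 1.10287 = 2.10287
Tail: a^2/(2!(1−ρ)) = 1.21632/(2·0.4486) = 1.35578
P₀ = 1/(2.10287 + 1.35578) = 1/3.45865 = 0.289130

Final: 0.289130


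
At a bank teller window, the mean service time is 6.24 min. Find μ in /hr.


μ = 1/(service time) in consistent units.
1 hour = 60 min, so μ = 60/6.24 = 9.6154 per hour

Final: 9.6154 /hr


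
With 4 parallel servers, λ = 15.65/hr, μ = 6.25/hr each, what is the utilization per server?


ρ = λ/(cμ) = 15.65/(4·6.25) = 15.65/25.00 = 0.6260

Final: 0.6260


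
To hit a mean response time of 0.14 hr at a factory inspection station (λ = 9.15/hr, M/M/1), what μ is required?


W = 1/(μ−λ) ⇒ μ − λ = 1/W = 1/0.14 = 7.1429
μ = λ + 1/W = 9.15 + 7.1429 = 16.2929 per hr

Final: 16.2929 /hr


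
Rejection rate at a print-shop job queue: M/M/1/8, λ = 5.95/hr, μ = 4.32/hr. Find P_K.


ρ = λ/μ = 5.95/4.32 = 1.3773
P_K = (1−ρ)ρ^K/(1−ρ^(K+1)) = (-0.3773·12.949880)/(1 − 17.836062)
= -4.886182/-16.836062 = 0.290221

Final: 0.290221


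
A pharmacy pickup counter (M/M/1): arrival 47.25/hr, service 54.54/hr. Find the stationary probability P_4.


ρ = 47.25/54.54 = 0.8663
P_n = (1−ρ)·ρ^n = (1 − 0.8663)·0.8663^4 = 0.1337·0.563309 = 0.075294

Final: 0.075294


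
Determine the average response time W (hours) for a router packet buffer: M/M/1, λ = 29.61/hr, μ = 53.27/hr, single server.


W = 1/(μ−λ) = 1/(53.27 − 29.61) = 1/23.66 = 0.04227 hr

Final: 0.04227 hr


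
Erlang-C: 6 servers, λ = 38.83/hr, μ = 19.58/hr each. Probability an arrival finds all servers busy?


a = λ/μ = 1.9831; ρ = a/6 = 0.3305
P₀ = 0.137442 (from M/M/c formula)
C(c,a) = [a^c/(c!(1−ρ))]·P₀ = [60.83146/(720·0.6695)]·0.137442
= 0.12620·0.137442 = 0.017345

Final: 0.017345


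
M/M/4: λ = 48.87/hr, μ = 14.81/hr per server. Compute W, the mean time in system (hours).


a = 3.2998; ρ = 0.8249; P₀ = 0.022751
Lq = P₀·a^c·ρ/(c!(1−ρ)²) = 3.02582
Wq = Lq/λ = 3.02582/48.87 = 0.06192 hr
W = Wq + 1/μ = 0.06192 + 0.06752 = 0.12944 hr

Final: 0.12944 hr


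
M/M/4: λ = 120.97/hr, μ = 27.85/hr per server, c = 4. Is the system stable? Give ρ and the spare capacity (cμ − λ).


Total capacity cμ = 4·27.85 = 111.40/hr
ρ = λ/(cμ) = 120.97/111.40 = 1.0859
Stable ⇔ ρ < 1: NO
Spare capacity = cμ − λ = 111.40 − 120.97 = -9.57/hr

Final: ρ = 1.0859; unstable; margin = -9.57/hr


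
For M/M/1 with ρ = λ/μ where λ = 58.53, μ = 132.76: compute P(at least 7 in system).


ρ = 58.53/132.76 = 0.4409
P(N ≥ n) = ρ^n = 0.4409^7 = 0.003237

Final: 0.003237


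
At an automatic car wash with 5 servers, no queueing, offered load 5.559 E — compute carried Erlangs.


B(5,5.559) = 0.328496 (Erlang-B)
Carried load = a(1 − B) = 5.559·(1 − 0.328496) = 5.559·0.671504 = 3.7329 E

Final: 3.7329 Erlangs


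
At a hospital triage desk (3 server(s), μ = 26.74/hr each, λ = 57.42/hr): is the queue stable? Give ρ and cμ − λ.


Total capacity cμ = 3·26.74 = 80.22/hr
ρ = λ/(cμ) = 57.42/80.22 = 0.7158
Stable ⇔ ρ < 1: YES
Spare capacity = cμ − λ = 80.22 − 57.42 = 22.80/hr

Final: ρ = 0.7158; stable; margin = 22.80/hr


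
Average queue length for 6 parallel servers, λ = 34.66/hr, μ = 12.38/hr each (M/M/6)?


a = λ/μ = 2.7997; ρ = a/6 = 0.4666
P₀ = 0.060156
Lq = P₀·a^c·ρ / (c!·(1−ρ)²) = 0.060156·481.55676·0.4666/(720·0.28450)
= 0.06599

Final: 0.06599


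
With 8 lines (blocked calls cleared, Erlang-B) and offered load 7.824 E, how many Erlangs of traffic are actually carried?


B(8,7.824) = 0.225754 (Erlang-B)
Carried load = a(1 − B) = 7.824·(1 − 0.225754) = 7.824·0.774246 = 6.0577 E

Final: 6.0577 Erlangs


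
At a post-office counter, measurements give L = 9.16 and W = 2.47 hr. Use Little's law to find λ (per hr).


λ = L/W = 9.16/2.47 = 3.7085 /hr

Final: 3.7085 /hr


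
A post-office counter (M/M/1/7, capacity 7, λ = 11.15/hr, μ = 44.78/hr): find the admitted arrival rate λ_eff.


ρ = 0.2490; P_K = (1−ρ)ρ^7/(1−ρ^8) = 0.00004456
λ_eff = λ(1 − P_K) = 11.15·(1 − 0.00004456) = 11.15·0.999955 = 11.1495 /hr

Final: 11.1495 /hr


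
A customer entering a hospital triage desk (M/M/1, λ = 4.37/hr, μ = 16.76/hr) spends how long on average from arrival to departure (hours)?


W = 1/(μ−λ) = 1/(16.76 − 4.37) = 1/12.39 = 0.08071 hr

Final: 0.08071 hr


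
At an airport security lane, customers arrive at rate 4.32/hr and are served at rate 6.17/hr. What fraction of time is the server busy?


ρ = λ/μ = 4.32/6.17 = 0.7002

Final: 0.7002


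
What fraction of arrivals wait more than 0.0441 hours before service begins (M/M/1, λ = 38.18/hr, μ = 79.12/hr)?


ρ = 38.18/79.12 = 0.4826
P(Wq > t) = ρ·e^{−(μ−λ)t} = 0.4826·e^{−1.8055}
= 0.4826·0.164400 = 0.079332

Final: 0.079332


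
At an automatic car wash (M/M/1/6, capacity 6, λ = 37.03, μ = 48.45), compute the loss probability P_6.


ρ = λ/μ = 37.03/48.45 = 0.7643
P_K = (1−ρ)ρ^K/(1−ρ^(K+1)) = (0.2357·0.199324)/(1 − 0.152342)
= 0.046982/0.847658 = 0.055426

Final: 0.055426


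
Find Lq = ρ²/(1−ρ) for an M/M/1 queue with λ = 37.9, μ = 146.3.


ρ = 37.9/146.3 = 0.2591
Lq = ρ²/(1−ρ) = 0.06711/0.7409 = 0.09057

Final: 0.09057


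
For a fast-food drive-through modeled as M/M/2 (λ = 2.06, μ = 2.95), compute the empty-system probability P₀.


a = λ/μ = 2.06/2.95 = 0.6983; ρ = a/c = 0.3492
Σ_{k=0}^{1} a^k/k! (terms k=0..1) = 1.00000 + 0.69831 = 1.69831
Tail: a^2/(2!(1−ρ)) = 0.48763/(2·0.6508) = 0.37461
P₀ = 1/(1.69831 + 0.37461) = 1/2.07292 = 0.482412

Final: 0.482412


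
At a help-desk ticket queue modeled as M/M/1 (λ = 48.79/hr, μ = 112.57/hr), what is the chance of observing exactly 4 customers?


ρ = 48.79/112.57 = 0.4334
P_n = (1−ρ)·ρ^n = (1 − 0.4334)·0.4334^4 = 0.5666·0.035288 = 0.019994

Final: 0.019994


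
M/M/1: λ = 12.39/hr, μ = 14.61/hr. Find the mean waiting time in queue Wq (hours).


ρ = 12.39/14.61 = 0.8480
Wq = ρ/(μ−λ) = 0.8480/(14.61 − 12.39) = 0.8480/2.22 = 0.3820 hr

Final: 0.3820 hr


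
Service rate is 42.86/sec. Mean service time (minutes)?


Mean service time = 1/μ = 1/42.86 second = 0.02333 second
In minutes: 0.02333 × 0.0166667 = 0.0003889 min

Final: 0.0003889 min


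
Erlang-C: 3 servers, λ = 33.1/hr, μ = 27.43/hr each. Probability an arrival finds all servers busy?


a = λ/μ = 1.2067; ρ = a/3 = 0.4022
P₀ = 0.291996 (from M/M/c formula)
C(c,a) = [a^c/(c!(1−ρ))]·P₀ = [1.75714/(6·0.5978)]·0.291996
= 0.48992·0.291996 = 0.143055

Final: 0.143055


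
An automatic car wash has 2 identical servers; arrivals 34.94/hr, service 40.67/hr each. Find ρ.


ρ = λ/(cμ) = 34.94/(2·40.67) = 34.94/81.34 = 0.4296

Final: 0.4296


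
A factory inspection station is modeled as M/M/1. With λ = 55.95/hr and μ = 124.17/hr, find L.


ρ = λ/μ = 55.95/124.17 = 0.4506
L = ρ/(1−ρ) = 0.4506/(1 − 0.4506) = 0.4506/0.5494 = 0.8201

Final: 0.8201


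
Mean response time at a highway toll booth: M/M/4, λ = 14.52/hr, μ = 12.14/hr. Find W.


a = 1.1960; ρ = 0.2990; P₀ = 0.301376
Lq = P₀·a^c·ρ/(c!(1−ρ)²) = 0.01564
Wq = Lq/λ = 0.01564/14.52 = 0.001077 hr
W = Wq + 1/μ = 0.001077 + 0.08237 = 0.08345 hr

Final: 0.08345 hr


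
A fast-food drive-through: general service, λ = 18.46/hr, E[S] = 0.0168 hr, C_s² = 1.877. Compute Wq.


ρ = λ·E[S] = 18.46·0.0168 = 0.3101
E[S²] = E[S]²(1+C_s²) = 0.0168²·(1+1.877) = 0.0008120
Wq = λ·E[S²]/(2(1−ρ)) = 18.46·0.0008120/(2·0.6899) = 0.01086 hr

Final: 0.01086 hr


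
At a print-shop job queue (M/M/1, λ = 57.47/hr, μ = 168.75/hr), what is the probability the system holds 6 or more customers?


ρ = 57.47/168.75 = 0.3406
P(N ≥ n) = ρ^n = 0.3406^6 = 0.001560

Final: 0.001560


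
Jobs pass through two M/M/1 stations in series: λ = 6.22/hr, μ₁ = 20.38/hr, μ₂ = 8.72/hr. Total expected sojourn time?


Each node sees arrival rate λ = 6.22/hr (tandem ⇒ throughput preserved).
W₁ = 1/(μ₁−λ) = 1/(20.38−6.22) = 0.07062 hr
W₂ = 1/(μ₂−λ) = 1/(8.72−6.22) = 0.40000 hr
W_total = W₁ + W₂ = 0.07062 + 0.40000 = 0.47062 hr

Final: 0.47062 hr


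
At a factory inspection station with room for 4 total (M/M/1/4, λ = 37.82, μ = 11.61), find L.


ρ = 37.82/11.61 = 3.2575
L = ρ[1 − (K+1)ρ^K + Kρ^(K+1)] / [(1−ρ)(1−ρ^(K+1))]
Numerator: 3.2575·(1 − 5·112.604882 + 4·366.814525) = 2948.831880
Denominator: (-2.2575)·(-365.814525) = 825.839680
L = 2948.831880/825.839680 = 3.5707

Final: 3.5707


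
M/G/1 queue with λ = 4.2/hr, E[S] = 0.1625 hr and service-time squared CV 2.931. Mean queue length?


ρ = λ·E[S] = 4.2·0.1625 = 0.6825
Lq = ρ²(1+C_s²)/(2(1−ρ)) = 0.4658·(1+2.931)/(2·0.3175)
= 0.4658·3.9310/0.6350 = 2.88360

Final: 2.88360


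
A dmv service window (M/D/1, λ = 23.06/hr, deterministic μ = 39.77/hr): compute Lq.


ρ = 23.06/39.77 = 0.5798
M/D/1: Lq = ρ²/(2(1−ρ)) = 0.3362/(2·0.4202) = 0.40009

Final: 0.40009


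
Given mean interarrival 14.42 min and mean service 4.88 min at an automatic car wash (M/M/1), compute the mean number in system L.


λ = 60/14.42 = 4.1609 /hr
μ = 60/4.88 = 12.2951 /hr
ρ = λ/μ = 4.1609/12.2951 = 0.3384
L = ρ/(1−ρ) = 0.3384/0.6616 = 0.5115

Final: 0.5115


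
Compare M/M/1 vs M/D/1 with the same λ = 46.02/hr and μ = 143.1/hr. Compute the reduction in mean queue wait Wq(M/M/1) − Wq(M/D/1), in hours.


ρ = 46.02/143.1 = 0.3216
Wq(M/M/1) = ρ/(μ−λ) = 0.3216/97.08 = 0.003313 hr
Wq(M/D/1) = ρ/(2(μ−λ)) = 0.001656 hr
Savings = 0.003313 − 0.001656 = 0.001656 hr

Final: 0.001656 hr


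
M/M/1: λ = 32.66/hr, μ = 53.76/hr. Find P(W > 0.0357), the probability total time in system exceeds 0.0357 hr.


W ~ Exponential(μ−λ) for M/M/1.
μ − λ = 53.76 − 32.66 = 21.1000
P(W > t) = e^{−(μ−λ)t} = e^{−0.7533} = 0.470824

Final: 0.470824


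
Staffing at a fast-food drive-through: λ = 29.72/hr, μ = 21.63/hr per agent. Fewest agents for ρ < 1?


Stability requires cμ > λ ⇔ c > λ/μ.
λ/μ = 29.72/21.63 = 1.3740
Minimum integer c = ⌊1.3740⌋ + 1 = 2
Check: 2·21.63 = 43.26 > 29.72, while 1·21.63 = 21.63 ≤ 29.72

Final: 2 servers


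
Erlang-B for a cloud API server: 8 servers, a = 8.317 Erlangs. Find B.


B(c,a) = (a^c/c!) / Σ_{k=0}^{c} a^k/k!
a^8/8! = 567.823142
Σ terms (k=0..8): 1.00000 + 8.31700 + 34.58624 + 95.88460 + 199.36805 + 331.62882 + 459.69281 + 546.18073 + 567.82314 = 2244.481395
B = 567.823142/2244.481395 = 0.252986

Final: 0.252986


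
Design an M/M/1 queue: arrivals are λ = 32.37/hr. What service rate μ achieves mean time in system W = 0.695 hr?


W = 1/(μ−λ) ⇒ μ − λ = 1/W = 1/0.695 = 1.4388
μ = λ + 1/W = 32.37 + 1.4388 = 33.8088 per hr

Final: 33.8088 /hr


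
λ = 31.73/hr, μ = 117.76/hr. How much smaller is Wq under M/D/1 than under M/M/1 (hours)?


ρ = 31.73/117.76 = 0.2694
Wq(M/M/1) = ρ/(μ−λ) = 0.2694/86.03 = 0.003132 hr
Wq(M/D/1) = ρ/(2(μ−λ)) = 0.001566 hr
Savings = 0.003132 − 0.001566 = 0.001566 hr

Final: 0.001566 hr


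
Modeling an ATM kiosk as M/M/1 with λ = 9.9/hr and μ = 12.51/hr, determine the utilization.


ρ = λ/μ = 9.9/12.51 = 0.7914

Final: 0.7914


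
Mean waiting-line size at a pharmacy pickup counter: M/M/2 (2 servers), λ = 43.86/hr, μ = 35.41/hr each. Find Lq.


a = λ/μ = 1.2386; ρ = a/2 = 0.6193
P₀ = 0.235089
Lq = P₀·a^c·ρ / (c!·(1−ρ)²) = 0.235089·1.53421·0.6193/(2·0.14492)
= 0.77068

Final: 0.77068


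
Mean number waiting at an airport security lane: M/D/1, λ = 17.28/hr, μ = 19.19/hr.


ρ = 17.28/19.19 = 0.9005
M/D/1: Lq = ρ²/(2(1−ρ)) = 0.8108/(2·0.09953) = 4.07333

Final: 4.07333


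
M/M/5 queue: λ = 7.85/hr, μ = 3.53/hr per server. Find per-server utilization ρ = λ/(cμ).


ρ = λ/(cμ) = 7.85/(5·3.53) = 7.85/17.65 = 0.4448

Final: 0.4448


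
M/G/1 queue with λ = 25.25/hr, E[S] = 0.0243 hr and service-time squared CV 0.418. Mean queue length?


ρ = λ·E[S] = 25.25·0.0243 = 0.6136
Lq = ρ²(1+C_s²)/(2(1−ρ)) = 0.3765·(1+0.418)/(2·0.3864)
= 0.3765·1.4180/0.7729 = 0.69074

Final: 0.69074


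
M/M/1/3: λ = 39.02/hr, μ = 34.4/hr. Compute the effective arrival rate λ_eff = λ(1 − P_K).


ρ = 1.1343; P_K = (1−ρ)ρ^3/(1−ρ^4) = 0.299042
λ_eff = λ(1 − P_K) = 39.02·(1 − 0.299042) = 39.02·0.700958 = 27.3514 /hr

Final: 27.3514 /hr


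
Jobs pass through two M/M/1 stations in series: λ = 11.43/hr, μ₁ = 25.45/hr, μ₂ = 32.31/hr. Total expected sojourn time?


Each node sees arrival rate λ = 11.43/hr (tandem ⇒ throughput preserved).
W₁ = 1/(μ₁−λ) = 1/(25.45−11.43) = 0.07133 hr
W₂ = 1/(μ₂−λ) = 1/(32.31−11.43) = 0.04789 hr
W_total = W₁ + W₂ = 0.07133 + 0.04789 = 0.11922 hr

Final: 0.11922 hr


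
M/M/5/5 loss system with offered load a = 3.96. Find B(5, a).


B(c,a) = (a^c/c!) / Σ_{k=0}^{c} a^k/k!
a^5/5! = 8.115115
Σ terms (k=0..5): 1.00000 + 3.96000 + 7.84080 + 10.34986 + 10.24636 + 8.11512 = 41.512129
B = 8.115115/41.512129 = 0.195488

Final: 0.195488


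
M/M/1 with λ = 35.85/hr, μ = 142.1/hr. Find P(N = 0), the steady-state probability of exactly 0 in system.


ρ = 35.85/142.1 = 0.2523
P_n = (1−ρ)·ρ^n = (1 − 0.2523)·0.2523^0 = 0.7477·1.000000 = 0.747713

Final: 0.747713


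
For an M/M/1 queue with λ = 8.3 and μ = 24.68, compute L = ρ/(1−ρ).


ρ = λ/μ = 8.3/24.68 = 0.3363
L = ρ/(1−ρ) = 0.3363/(1 − 0.3363) = 0.3363/0.6637 = 0.5067

Final: 0.5067


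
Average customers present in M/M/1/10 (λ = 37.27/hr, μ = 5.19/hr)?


ρ = 37.27/5.19 = 7.1811
L = ρ[1 − (K+1)ρ^K + Kρ^(K+1)] / [(1−ρ)(1−ρ^(K+1))]
Numerator: 7.1811·(1 − 11·364687056.062000 + 10·2618860612.607082) = 159255991904.083099
Denominator: (-6.1811)·(-2618860611.607082) = 16187485244.769787
L = 159255991904.083099/16187485244.769787 = 9.8382

Final: 9.8382


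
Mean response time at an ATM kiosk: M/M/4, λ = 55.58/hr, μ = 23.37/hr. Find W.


a = 2.3783; ρ = 0.5946; P₀ = 0.085207
Lq = P₀·a^c·ρ/(c!(1−ρ)²) = 0.41083
Wq = Lq/λ = 0.41083/55.58 = 0.007392 hr
W = Wq + 1/μ = 0.007392 + 0.04279 = 0.05018 hr

Final: 0.05018 hr


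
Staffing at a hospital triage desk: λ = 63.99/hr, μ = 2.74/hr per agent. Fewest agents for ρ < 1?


Stability requires cμ > λ ⇔ c > λ/μ.
λ/μ = 63.99/2.74 = 23.3540
Minimum integer c = ⌊23.3540⌋ + 1 = 24
Check: 24·2.74 = 65.76 > 63.99, while 23·2.74 = 63.02 ≤ 63.99

Final: 24 servers


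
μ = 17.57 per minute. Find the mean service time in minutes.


Mean service time = 1/μ = 1/17.57 minute = 0.05692 minute
In minutes: 0.05692 × 1 = 0.05692 min

Final: 0.05692 min


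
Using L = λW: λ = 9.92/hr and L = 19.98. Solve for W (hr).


W = L/λ = 19.98/9.92 = 2.0141 hr

Final: 2.0141 hr


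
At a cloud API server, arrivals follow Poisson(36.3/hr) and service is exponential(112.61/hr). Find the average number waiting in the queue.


ρ = 36.3/112.61 = 0.3224
Lq = ρ²/(1−ρ) = 0.1039/0.6776 = 0.1533

Final: 0.1533


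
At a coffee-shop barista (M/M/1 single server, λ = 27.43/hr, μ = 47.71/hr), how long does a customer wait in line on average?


ρ = 27.43/47.71 = 0.5749
Wq = ρ/(μ−λ) = 0.5749/(47.71 − 27.43) = 0.5749/20.28 = 0.02835 hr

Final: 0.02835 hr


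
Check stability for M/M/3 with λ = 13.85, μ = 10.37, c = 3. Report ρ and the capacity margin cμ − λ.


Total capacity cμ = 3·10.37 = 31.11/hr
ρ = λ/(cμ) = 13.85/31.11 = 0.4452
Stable ⇔ ρ < 1: YES
Spare capacity = cμ − λ = 31.11 − 13.85 = 17.26/hr

Final: ρ = 0.4452; stable; margin = 17.26/hr


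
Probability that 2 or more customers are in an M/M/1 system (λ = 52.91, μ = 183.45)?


ρ = 52.91/183.45 = 0.2884
P(N ≥ n) = ρ^n = 0.2884^2 = 0.083184

Final: 0.083184


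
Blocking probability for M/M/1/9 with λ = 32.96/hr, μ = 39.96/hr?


ρ = λ/μ = 32.96/39.96 = 0.8248
P_K = (1−ρ)ρ^K/(1−ρ^(K+1)) = (0.1752·0.176708)/(1 − 0.145753)
= 0.030955/0.854247 = 0.036236

Final: 0.036236


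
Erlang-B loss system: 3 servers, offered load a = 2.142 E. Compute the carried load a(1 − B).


B(3,2.142) = 0.231547 (Erlang-B)
Carried load = a(1 − B) = 2.142·(1 − 0.231547) = 2.142·0.768453 = 1.6460 E

Final: 1.6460 Erlangs


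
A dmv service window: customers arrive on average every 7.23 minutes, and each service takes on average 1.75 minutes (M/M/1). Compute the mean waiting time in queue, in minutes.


λ = 60/7.23 = 8.2988 /hr
μ = 60/1.75 = 34.2857 /hr
ρ = λ/μ = 8.2988/34.2857 = 0.2420
Wq = ρ/(μ−λ) = 0.2420/(34.2857−8.2988) = 0.009314 hr
In minutes: 0.009314·60 = 0.5589 min

Final: 0.5589 min


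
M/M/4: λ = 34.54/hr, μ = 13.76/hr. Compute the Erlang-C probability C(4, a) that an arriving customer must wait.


a = λ/μ = 2.5102; ρ = a/4 = 0.6275
P₀ = 0.072789 (from M/M/c formula)
C(c,a) = [a^c/(c!(1−ρ))]·P₀ = [39.70229/(24·0.3725)]·0.072789
= 4.44149·0.072789 = 0.323294

Final: 0.323294


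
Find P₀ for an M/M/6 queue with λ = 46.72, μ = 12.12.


a = λ/μ = 46.72/12.12 = 3.8548; ρ = a/c = 0.6425
Σ_{k=0}^{5} a^k/k! (terms k=0..5) = 1.00000 + 3.85479 + 7.42969 + 9.54661 + 9.20004 + 7.09283 = 38.12396
Tail: a^6/(6!(1−ρ)) = 3280.96264/(720·0.3575) = 12.74528
P₀ = 1/(38.12396 + 12.74528) = 1/50.86924 = 0.019658

Final: 0.019658


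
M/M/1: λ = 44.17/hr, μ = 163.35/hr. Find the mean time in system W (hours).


W = 1/(μ−λ) = 1/(163.35 − 44.17) = 1/119.18 = 0.008391 hr

Final: 0.008391 hr


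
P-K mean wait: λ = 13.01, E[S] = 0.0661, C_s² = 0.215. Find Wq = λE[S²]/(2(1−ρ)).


ρ = λ·E[S] = 13.01·0.0661 = 0.8600
E[S²] = E[S]²(1+C_s²) = 0.0661²·(1+0.215) = 0.005309
Wq = λ·E[S²]/(2(1−ρ)) = 13.01·0.005309/(2·0.1400) = 0.24659 hr

Final: 0.24659 hr


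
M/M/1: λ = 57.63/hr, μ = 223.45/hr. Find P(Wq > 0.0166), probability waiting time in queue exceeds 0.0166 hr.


ρ = 57.63/223.45 = 0.2579
P(Wq > t) = ρ·e^{−(μ−λ)t} = 0.2579·e^{−2.7526}
= 0.2579·0.063761 = 0.016445

Final: 0.016445


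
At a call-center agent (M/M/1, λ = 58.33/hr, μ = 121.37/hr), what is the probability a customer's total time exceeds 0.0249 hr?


W ~ Exponential(μ−λ) for M/M/1.
μ − λ = 121.37 − 58.33 = 63.0400
P(W > t) = e^{−(μ−λ)t} = e^{−1.5697} = 0.208108

Final: 0.208108


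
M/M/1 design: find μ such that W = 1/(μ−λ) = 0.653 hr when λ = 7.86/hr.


W = 1/(μ−λ) ⇒ μ − λ = 1/W = 1/0.653 = 1.5314
μ = λ + 1/W = 7.86 + 1.5314 = 9.3914 per hr

Final: 9.3914 /hr


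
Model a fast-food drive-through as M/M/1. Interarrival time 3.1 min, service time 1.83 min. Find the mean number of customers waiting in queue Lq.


λ = 60/3.1 = 19.3548 /hr
μ = 60/1.83 = 32.7869 /hr
ρ = λ/μ = 19.3548/32.7869 = 0.5903
Lq = ρ²/(1−ρ) = 0.3485/0.4097 = 0.8506

Final: 0.8506


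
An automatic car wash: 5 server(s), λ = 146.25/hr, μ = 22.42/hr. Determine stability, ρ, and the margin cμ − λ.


Total capacity cμ = 5·22.42 = 112.10/hr
ρ = λ/(cμ) = 146.25/112.10 = 1.3046
Stable ⇔ ρ < 1: NO
Spare capacity = cμ − λ = 112.10 − 146.25 = -34.15/hr

Final: ρ = 1.3046; unstable; margin = -34.15/hr


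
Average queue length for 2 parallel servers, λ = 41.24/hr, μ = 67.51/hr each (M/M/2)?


a = λ/μ = 0.6109; ρ = a/2 = 0.3054
P₀ = 0.532055
Lq = P₀·a^c·ρ / (c!·(1−ρ)²) = 0.532055·0.37317·0.3054/(2·0.48242)
= 0.06285

Final: 0.06285


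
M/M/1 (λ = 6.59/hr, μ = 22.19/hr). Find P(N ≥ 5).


ρ = 6.59/22.19 = 0.2970
P(N ≥ n) = ρ^n = 0.2970^5 = 0.002310

Final: 0.002310


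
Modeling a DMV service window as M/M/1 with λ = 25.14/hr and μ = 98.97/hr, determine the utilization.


ρ = λ/μ = 25.14/98.97 = 0.2540

Final: 0.2540


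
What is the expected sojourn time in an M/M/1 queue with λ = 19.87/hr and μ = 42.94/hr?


W = 1/(μ−λ) = 1/(42.94 − 19.87) = 1/23.07 = 0.04335 hr

Final: 0.04335 hr


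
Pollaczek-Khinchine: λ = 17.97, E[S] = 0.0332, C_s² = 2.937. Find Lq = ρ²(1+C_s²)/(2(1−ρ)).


ρ = λ·E[S] = 17.97·0.0332 = 0.5966
Lq = ρ²(1+C_s²)/(2(1−ρ)) = 0.3559·(1+2.937)/(2·0.4034)
= 0.3559·3.9370/0.8068 = 1.73691

Final: 1.73691


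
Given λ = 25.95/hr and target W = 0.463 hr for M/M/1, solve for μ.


W = 1/(μ−λ) ⇒ μ − λ = 1/W = 1/0.463 = 2.1598
μ = λ + 1/W = 25.95 + 2.1598 = 28.1098 per hr

Final: 28.1098 /hr


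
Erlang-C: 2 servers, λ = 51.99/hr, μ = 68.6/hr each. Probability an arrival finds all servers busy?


a = λ/μ = 0.7579; ρ = a/2 = 0.3789
P₀ = 0.450394 (from M/M/c formula)
C(c,a) = [a^c/(c!(1−ρ))]·P₀ = [0.57437/(2·0.6211)]·0.450394
= 0.46241·0.450394 = 0.208266

Final: 0.208266


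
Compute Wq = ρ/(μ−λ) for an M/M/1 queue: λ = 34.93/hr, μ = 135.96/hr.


ρ = 34.93/135.96 = 0.2569
Wq = ρ/(μ−λ) = 0.2569/(135.96 − 34.93) = 0.2569/101.03 = 0.002543 hr

Final: 0.002543 hr


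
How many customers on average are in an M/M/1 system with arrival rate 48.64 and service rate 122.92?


ρ = λ/μ = 48.64/122.92 = 0.3957
L = ρ/(1−ρ) = 0.3957/(1 − 0.3957) = 0.3957/0.6043 = 0.6548

Final: 0.6548


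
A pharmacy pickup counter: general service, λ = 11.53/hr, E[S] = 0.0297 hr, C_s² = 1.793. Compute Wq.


ρ = λ·E[S] = 11.53·0.0297 = 0.3424
E[S²] = E[S]²(1+C_s²) = 0.0297²·(1+1.793) = 0.002464
Wq = λ·E[S²]/(2(1−ρ)) = 11.53·0.002464/(2·0.6576) = 0.02160 hr

Final: 0.02160 hr


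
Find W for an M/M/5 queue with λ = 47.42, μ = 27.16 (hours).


a = 1.7459; ρ = 0.3492; P₀ = 0.173850
Lq = P₀·a^c·ρ/(c!(1−ρ)²) = 0.01938
Wq = Lq/λ = 0.01938/47.42 = 0.0004086 hr
W = Wq + 1/μ = 0.0004086 + 0.03682 = 0.03723 hr

Final: 0.03723 hr


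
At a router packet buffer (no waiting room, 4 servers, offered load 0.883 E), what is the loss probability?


B(c,a) = (a^c/c!) / Σ_{k=0}^{c} a^k/k!
a^4/4! = 0.025330
Σ terms (k=0..4): 1.00000 + 0.88300 + 0.38984 + 0.11474 + 0.02533 = 2.412919
B = 0.025330/2.412919 = 0.010498

Final: 0.010498


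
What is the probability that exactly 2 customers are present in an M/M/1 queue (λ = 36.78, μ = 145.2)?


ρ = 36.78/145.2 = 0.2533
P_n = (1−ρ)·ρ^n = (1 − 0.2533)·0.2533^2 = 0.7467·0.064164 = 0.047911

Final: 0.047911


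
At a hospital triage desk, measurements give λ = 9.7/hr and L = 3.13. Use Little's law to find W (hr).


W = L/λ = 3.13/9.7 = 0.3227 hr

Final: 0.3227 hr


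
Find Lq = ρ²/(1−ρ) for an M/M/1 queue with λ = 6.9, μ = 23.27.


ρ = 6.9/23.27 = 0.2965
Lq = ρ²/(1−ρ) = 0.08792/0.7035 = 0.1250

Final: 0.1250


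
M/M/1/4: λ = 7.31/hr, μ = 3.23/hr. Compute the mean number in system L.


ρ = 7.31/3.23 = 2.2632
L = ρ[1 − (K+1)ρ^K + Kρ^(K+1)] / [(1−ρ)(1−ρ^(K+1))]
Numerator: 2.2632·(1 − 5·26.233692 + 4·59.370988) = 242.871897
Denominator: (-1.2632)·(-58.370988) = 73.731774
L = 242.871897/73.731774 = 3.2940

Final: 3.2940


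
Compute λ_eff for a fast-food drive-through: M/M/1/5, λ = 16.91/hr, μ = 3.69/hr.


ρ = 4.5827; P_K = (1−ρ)ρ^5/(1−ρ^6) = 0.781870
λ_eff = λ(1 − P_K) = 16.91·(1 − 0.781870) = 16.91·0.218130 = 3.6886 /hr

Final: 3.6886 /hr


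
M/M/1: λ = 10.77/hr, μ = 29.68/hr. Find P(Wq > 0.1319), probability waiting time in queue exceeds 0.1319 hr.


ρ = 10.77/29.68 = 0.3629
P(Wq > t) = ρ·e^{−(μ−λ)t} = 0.3629·e^{−2.4942}
= 0.3629·0.082560 = 0.029959

Final: 0.029959


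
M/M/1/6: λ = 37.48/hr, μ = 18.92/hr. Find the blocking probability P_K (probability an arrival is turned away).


ρ = λ/μ = 37.48/18.92 = 1.9810
P_K = (1−ρ)ρ^K/(1−ρ^(K+1)) = (-0.9810·60.432520)/(1 − 119.715160)
= -59.282641/-118.715160 = 0.499369

Final: 0.499369


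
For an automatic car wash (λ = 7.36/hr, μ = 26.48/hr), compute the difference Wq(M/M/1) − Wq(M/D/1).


ρ = 7.36/26.48 = 0.2779
Wq(M/M/1) = ρ/(μ−λ) = 0.2779/19.12 = 0.01454 hr
Wq(M/D/1) = ρ/(2(μ−λ)) = 0.007268 hr
Savings = 0.01454 − 0.007268 = 0.007268 hr

Final: 0.007268 hr


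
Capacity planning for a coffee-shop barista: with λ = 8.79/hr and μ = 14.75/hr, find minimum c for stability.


Stability requires cμ > λ ⇔ c > λ/μ.
λ/μ = 8.79/14.75 = 0.5959
Minimum integer c = ⌊0.5959⌋ + 1 = 1
Check: 1·14.75 = 14.75 > 8.79, while 0·14.75 = 0.00 ≤ 8.79

Final: 1 servers


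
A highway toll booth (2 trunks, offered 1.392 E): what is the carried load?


B(2,1.392) = 0.288271 (Erlang-B)
Carried load = a(1 − B) = 1.392·(1 − 0.288271) = 1.392·0.711729 = 0.9907 E

Final: 0.9907 Erlangs


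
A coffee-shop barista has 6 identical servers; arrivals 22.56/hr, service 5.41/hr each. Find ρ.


ρ = λ/(cμ) = 22.56/(6·5.41) = 22.56/32.46 = 0.6950

Final: 0.6950


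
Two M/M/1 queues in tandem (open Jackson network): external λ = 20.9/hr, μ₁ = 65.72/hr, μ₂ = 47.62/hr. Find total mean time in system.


Each node sees arrival rate λ = 20.9/hr (tandem ⇒ throughput preserved).
W₁ = 1/(μ₁−λ) = 1/(65.72−20.9) = 0.02231 hr
W₂ = 1/(μ₂−λ) = 1/(47.62−20.9) = 0.03743 hr
W_total = W₁ + W₂ = 0.02231 + 0.03743 = 0.05974 hr

Final: 0.05974 hr


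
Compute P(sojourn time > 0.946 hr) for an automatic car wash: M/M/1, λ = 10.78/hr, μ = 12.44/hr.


W ~ Exponential(μ−λ) for M/M/1.
μ − λ = 12.44 − 10.78 = 1.6600
P(W > t) = e^{−(μ−λ)t} = e^{−1.5704} = 0.207970

Final: 0.207970


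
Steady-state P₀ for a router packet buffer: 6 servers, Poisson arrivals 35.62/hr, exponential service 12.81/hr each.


a = λ/μ = 35.62/12.81 = 2.7806; ρ = a/c = 0.4634
Σ_{k=0}^{5} a^k/k! (terms k=0..5) = 1.00000 + 2.78064 + 3.86598 + 3.58330 + 2.49097 + 1.38530 = 15.10618
Tail: a^6/(6!(1−ρ)) = 462.24126/(720·0.5366) = 1.19651
P₀ = 1/(15.10618 + 1.19651) = 1/16.30270 = 0.061340

Final: 0.061340


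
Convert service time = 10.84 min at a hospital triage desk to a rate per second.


μ = 1/(service time) in consistent units.
1 second = 0.0166667 min, so μ = 0.0166667/10.84 = 0.001538 per second

Final: 0.001538 /sec


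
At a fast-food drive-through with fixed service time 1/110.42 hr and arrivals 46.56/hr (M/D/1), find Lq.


ρ = 46.56/110.42 = 0.4217
M/D/1: Lq = ρ²/(2(1−ρ)) = 0.1778/(2·0.5783) = 0.15372

Final: 0.15372


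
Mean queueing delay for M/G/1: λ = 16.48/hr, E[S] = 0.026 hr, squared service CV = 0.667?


ρ = λ·E[S] = 16.48·0.026 = 0.4285
E[S²] = E[S]²(1+C_s²) = 0.026²·(1+0.667) = 0.001127
Wq = λ·E[S²]/(2(1−ρ)) = 16.48·0.001127/(2·0.5715) = 0.01625 hr

Final: 0.01625 hr
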